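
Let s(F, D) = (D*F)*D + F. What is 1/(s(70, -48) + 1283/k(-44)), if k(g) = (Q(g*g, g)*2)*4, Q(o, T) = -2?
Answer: 16/2580317 ≈ 6.2008e-6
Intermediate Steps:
s(F, D) = F + F*D**2 (s(F, D) = F*D**2 + F = F + F*D**2)
k(g) = -16 (k(g) = -2*2*4 = -4*4 = -16)
1/(s(70, -48) + 1283/k(-44)) = 1/(70*(1 + (-48)**2) + 1283/(-16)) = 1/(70*(1 + 2304) + 1283*(-1/16)) = 1/(70*2305 - 1283/16) = 1/(161350 - 1283/16) = 1/(2580317/16) = 16/2580317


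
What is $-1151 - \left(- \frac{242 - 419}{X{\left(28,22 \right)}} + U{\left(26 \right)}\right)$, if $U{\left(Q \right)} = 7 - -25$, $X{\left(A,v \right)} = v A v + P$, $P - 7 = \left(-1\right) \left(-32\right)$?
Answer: $- \frac{16078330}{13591} \approx -1183.0$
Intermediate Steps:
$P = 39$ ($P = 7 - -32 = 7 + 32 = 39$)
$X{\left(A,v \right)} = 39 + A v^{2}$ ($X{\left(A,v \right)} = v A v + 39 = A v v + 39 = A v^{2} + 39 = 39 + A v^{2}$)
$U{\left(Q \right)} = 32$ ($U{\left(Q \right)} = 7 + 25 = 32$)
$-1151 - \left(- \frac{242 - 419}{X{\left(28,22 \right)}} + U{\left(26 \right)}\right) = -1151 - \left(32 - \frac{242 - 419}{39 + 28 \cdot 22^{2}}\right) = -1151 - \left(32 - \frac{242 - 419}{39 + 28 \cdot 484}\right) = -1151 - \left(32 + \frac{177}{39 + 13552}\right) = -1151 - \left(32 + \frac{177}{13591}\right) = -1151 - \frac{435089}{13591} = - \frac{16078330}{13591}$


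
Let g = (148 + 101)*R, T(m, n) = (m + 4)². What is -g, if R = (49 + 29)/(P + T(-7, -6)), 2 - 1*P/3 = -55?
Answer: -1079/10 ≈ -107.90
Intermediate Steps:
P = 171 (P = 6 - 3*(-55) = 6 + 165 = 171)
T(m, n) = (4 + m)²
R = 13/30 (R = (49 + 29)/(171 + (4 - 7)²) = 78/(171 + (-3)²) = 78/(171 + 9) = 78/180 = 78*(1/180) = 13/30 ≈ 0.43333)
g = 1079/10 (g = (148 + 101)*(13/30) = 249*(13/30) = 1079/10 ≈ 107.90)
-g = -1*1079/10 = -1079/10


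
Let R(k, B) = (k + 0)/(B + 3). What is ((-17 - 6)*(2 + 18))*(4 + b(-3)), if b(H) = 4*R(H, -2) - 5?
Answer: 5980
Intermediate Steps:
R(k, B) = k/(3 + B)
b(H) = -5 + 4*H (b(H) = 4*(H/(3 - 2)) - 5 = 4*(H/1) - 5 = 4*(H*1) - 5 = 4*H - 5 = -5 + 4*H)
((-17 - 6)*(2 + 18))*(4 + b(-3)) = ((-17 - 6)*(2 + 18))*(4 + (-5 + 4*(-3))) = (-23*20)*(4 + (-5 - 12)) = -460*(4 - 17) = -460*(-13) = 5980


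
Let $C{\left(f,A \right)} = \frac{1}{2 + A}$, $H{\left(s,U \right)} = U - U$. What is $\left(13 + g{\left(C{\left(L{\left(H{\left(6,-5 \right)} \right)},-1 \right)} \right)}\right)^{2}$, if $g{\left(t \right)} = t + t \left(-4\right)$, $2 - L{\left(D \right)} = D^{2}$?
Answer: $100$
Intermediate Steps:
$H{\left(s,U \right)} = 0$
$L{\left(D \right)} = 2 - D^{2}$
$g{\left(t \right)} = - 3 t$ ($g{\left(t \right)} = t - 4 t = - 3 t$)
$\left(13 + g{\left(C{\left(L{\left(H{\left(6,-5 \right)} \right)},-1 \right)} \right)}\right)^{2} = \left(13 - \frac{3}{2 - 1}\right)^{2} = \left(13 - \frac{3}{1}\right)^{2} = \left(13 - 3\right)^{2} = 10^{2} = 100$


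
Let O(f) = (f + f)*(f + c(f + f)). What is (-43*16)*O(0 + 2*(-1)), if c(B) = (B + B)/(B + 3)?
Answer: 16512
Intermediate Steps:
c(B) = 2*B/(3 + B) (c(B) = (2*B)/(3 + B) = 2*B/(3 + B))
O(f) = 2*f*(f + 4*f/(3 + 2*f)) (O(f) = (f + f)*(f + 2*(f + f)/(3 + (f + f))) = (2*f)*(f + 2*(2*f)/(3 + 2*f)) = (2*f)*(f + 4*f/(3 + 2*f)) = 2*f*(f + 4*f/(3 + 2*f)))
(-43*16)*O(0 + 2*(-1)) = (-43*16)*((0 + 2*(-1))²*(14 + 4*(0 + 2*(-1)))/(3 + 2*(0 + 2*(-1)))) = -688*(0 - 2)²*(14 + 4*(0 - 2))/(3 + 2*(0 - 2)) = -688*(-2)²*(14 + 4*(-2))/(3 + 2*(-2)) = -2752*(14 - 8)/(3 - 4) = -2752*6/(-1) = -2752*(-1)*6 = -688*(-24) = 16512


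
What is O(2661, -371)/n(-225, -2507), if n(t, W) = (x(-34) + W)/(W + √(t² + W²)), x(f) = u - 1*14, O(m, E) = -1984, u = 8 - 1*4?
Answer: -4973888/2517 + 1984*√6335674/2517 ≈ 7.9427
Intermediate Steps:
u = 4 (u = 8 - 4 = 4)
x(f) = -10 (x(f) = 4 - 1*14 = 4 - 14 = -10)
n(t, W) = (-10 + W)/(W + √(W² + t²)) (n(t, W) = (-10 + W)/(W + √(t² + W²)) = (-10 + W)/(W + √(W² + t²)))
O(2661, -371)/n(-225, -2507) = -1984*(-2507 + √((-2507)² + (-225)²))/(-10 - 2507) = -(4973888/2517 - 1984*√(6285049 + 50625)/2517) = -(4973888/2517 - 1984*√6335674/2517) = -1984*(2507/2517 - √6335674/2517) = -4973888/2517 + 1984*√6335674/2517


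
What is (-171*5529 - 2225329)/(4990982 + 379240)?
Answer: -1585394/2685111 ≈ -0.59044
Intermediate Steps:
(-171*5529 - 2225329)/(4990982 + 379240) = (-945459 - 2225329)/5370222 = -3170788*1/5370222 = -1585394/2685111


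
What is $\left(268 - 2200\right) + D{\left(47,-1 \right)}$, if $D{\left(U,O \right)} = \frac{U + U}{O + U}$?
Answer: $- \frac{44389}{23} \approx -1930.0$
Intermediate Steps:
$D{\left(U,O \right)} = \frac{2 U}{O + U}$
$\left(268 - 2200\right) + D{\left(47,-1 \right)} = \left(268 - 2200\right) + 2 \cdot 47 \frac{1}{-1 + 47} = -1932 + 2 \cdot 47 \cdot \frac{1}{46} = -1932 + \frac{47}{23} = - \frac{44389}{23}$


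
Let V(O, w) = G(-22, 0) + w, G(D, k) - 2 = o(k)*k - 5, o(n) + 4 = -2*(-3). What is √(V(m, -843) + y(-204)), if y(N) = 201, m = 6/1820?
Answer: I*√645 ≈ 25.397*I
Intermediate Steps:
o(n) = 2 (o(n) = -4 - 2*(-3) = -4 + 6 = 2)
G(D, k) = -3 + 2*k (G(D, k) = 2 + (2*k - 5) = 2 + (-5 + 2*k) = -3 + 2*k)
m = 3/910 (m = 6*(1/1820) = 3/910 ≈ 0.0032967)
V(O, w) = -3 + w (V(O, w) = (-3 + 2*0) + w = (-3 + 0) + w = -3 + w)
√(V(m, -843) + y(-204)) = √((-3 - 843) + 201) = √(-846 + 201) = √(-645) = I*√645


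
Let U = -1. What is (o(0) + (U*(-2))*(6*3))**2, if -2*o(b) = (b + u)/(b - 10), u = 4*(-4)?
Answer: 30976/25 ≈ 1239.0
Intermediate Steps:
u = -16
o(b) = -(-16 + b)/(2*(-10 + b)) (o(b) = -(b - 16)/(2*(b - 10)) = -(-16 + b)/(2*(-10 + b)))
(o(0) + (U*(-2))*(6*3))**2 = ((16 - 1*0)/(2*(-10 + 0)) + (-1*(-2))*(6*3))**2 = ((1/2)*(16 + 0)/(-10) + 2*18)**2 = ((1/2)*(-1/10)*16 + 36)**2 = (-4/5 + 36)**2 = (176/5)**2 = 30976/25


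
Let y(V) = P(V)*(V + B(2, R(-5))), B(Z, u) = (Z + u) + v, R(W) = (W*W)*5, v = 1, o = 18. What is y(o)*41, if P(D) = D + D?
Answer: 215496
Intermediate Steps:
R(W) = 5*W² (R(W) = W²*5 = 5*W²)
P(D) = 2*D
B(Z, u) = 1 + Z + u (B(Z, u) = (Z + u) + 1 = 1 + Z + u)
y(V) = 2*V*(128 + V) (y(V) = (2*V)*(V + (1 + 2 + 5*(-5)²)) = (2*V)*(V + (1 + 2 + 5*25)) = (2*V)*(V + (1 + 2 + 125)) = (2*V)*(V + 128) = (2*V)*(128 + V) = 2*V*(128 + V))
y(o)*41 = (2*18*(128 + 18))*41 = (2*18*146)*41 = 5256*41 = 215496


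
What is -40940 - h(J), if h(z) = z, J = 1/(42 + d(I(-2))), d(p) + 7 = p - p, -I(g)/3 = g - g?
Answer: -1432901/35 ≈ -40940.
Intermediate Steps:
I(g) = 0 (I(g) = -3*(g - g) = -3*0 = 0)
d(p) = -7 (d(p) = -7 + (p - p) = -7 + 0 = -7)
J = 1/35 (J = 1/(42 - 7) = 1/35 ≈ 0.028571)
-40940 - h(J) = -40940 - 1*1/35 = -40940 - 1/35 = -1432901/35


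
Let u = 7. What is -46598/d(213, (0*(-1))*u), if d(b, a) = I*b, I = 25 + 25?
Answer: -23299/5325 ≈ -4.3754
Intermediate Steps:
I = 50
d(b, a) = 50*b
-46598/d(213, (0*(-1))*u) = -46598/(50*213) = -46598/10650 = -46598*1/10650 = -23299/5325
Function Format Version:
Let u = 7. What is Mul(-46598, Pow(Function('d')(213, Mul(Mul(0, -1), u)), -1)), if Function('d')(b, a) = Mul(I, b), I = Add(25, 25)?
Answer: Rational(-23299, 5325) ≈ -4.3754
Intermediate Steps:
I = 50
Function('d')(b, a) = Mul(50, b)
Mul(-46598, Pow(Function('d')(213, Mul(Mul(0, -1), u)), -1)) = Mul(-46598, Pow(Mul(50, 213), -1)) = Mul(-46598, Pow(10650, -1)) = Mul(-46598, Rational(1, 10650)) = Rational(-23299, 5325)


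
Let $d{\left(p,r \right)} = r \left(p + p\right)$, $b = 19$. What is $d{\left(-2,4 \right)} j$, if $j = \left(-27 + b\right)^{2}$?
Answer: $-1024$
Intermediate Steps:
$j = 64$ ($j = \left(-27 + 19\right)^{2} = \left(-8\right)^{2} = 64$)
$d{\left(p,r \right)} = 2 p r$ ($d{\left(p,r \right)} = r 2 p = 2 p r$)
$d{\left(-2,4 \right)} j = 2 \left(-2\right) 4 \cdot 64 = \left(-16\right) 64 = -1024$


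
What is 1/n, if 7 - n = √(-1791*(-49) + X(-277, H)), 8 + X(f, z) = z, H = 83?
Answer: -7/87785 - √87834/87785 ≈ -0.0034558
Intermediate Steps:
X(f, z) = -8 + z
n = 7 - √87834 (n = 7 - √(-1791*(-49) + (-8 + 83)) = 7 - √(87759 + 75) = 7 - √87834 ≈ -289.37)
1/n = 1/(7 - √87834)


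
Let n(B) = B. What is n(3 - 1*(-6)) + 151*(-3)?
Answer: -444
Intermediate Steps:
n(3 - 1*(-6)) + 151*(-3) = (3 - 1*(-6)) + 151*(-3) = (3 + 6) - 453 = 9 - 453 = -444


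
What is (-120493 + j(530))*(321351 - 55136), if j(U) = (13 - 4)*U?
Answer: -30807198445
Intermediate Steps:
j(U) = 9*U
(-120493 + j(530))*(321351 - 55136) = (-120493 + 9*530)*(321351 - 55136) = (-120493 + 4770)*266215 = -115723*266215 = -30807198445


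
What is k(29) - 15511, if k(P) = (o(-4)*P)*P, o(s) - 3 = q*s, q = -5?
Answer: 3832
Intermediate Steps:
o(s) = 3 - 5*s
k(P) = 23*P² (k(P) = ((3 - 5*(-4))*P)*P = ((3 + 20)*P)*P = (23*P)*P = 23*P²)
k(29) - 15511 = 23*29² - 15511 = 23*841 - 15511 = 19343 - 15511 = 3832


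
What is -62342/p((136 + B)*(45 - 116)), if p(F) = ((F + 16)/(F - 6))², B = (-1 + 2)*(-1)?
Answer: -819238724586/13080823 ≈ -62629.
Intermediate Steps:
B = -1 (B = 1*(-1) = -1)
p(F) = (16 + F)²/(-6 + F)² (p(F) = ((16 + F)/(-6 + F))² = (16 + F)²/(-6 + F)²)
-62342/p((136 + B)*(45 - 116)) = -62342*(-6 + (136 - 1)*(45 - 116))²/(16 + (136 - 1)*(45 - 116))² = -62342*(-6 + 135*(-71))²/(16 + 135*(-71))² = -62342*(-6 - 9585)²/(16 - 9585)² = -62342/((-9569)²/(-9591)²) = -62342/((1/91987281)*91565761) = -62342/91565761/91987281 = -62342*91987281/91565761 = -819238724586/13080823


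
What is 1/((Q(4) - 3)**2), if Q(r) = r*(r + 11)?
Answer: 1/3249 ≈ 0.00030779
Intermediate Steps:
Q(r) = r*(11 + r)
1/((Q(4) - 3)**2) = 1/((4*(11 + 4) - 3)**2) = 1/((4*15 - 3)**2) = 1/((60 - 3)**2) = 1/(57**2) = 1/3249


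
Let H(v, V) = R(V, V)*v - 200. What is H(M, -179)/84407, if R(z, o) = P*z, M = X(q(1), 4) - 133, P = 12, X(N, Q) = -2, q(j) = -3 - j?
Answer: 289780/84407 ≈ 3.4331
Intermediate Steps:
M = -135 (M = -2 - 133 = -135)
R(z, o) = 12*z
H(v, V) = -200 + 12*V*v (H(v, V) = (12*V)*v - 200 = 12*V*v - 200 = -200 + 12*V*v)
H(M, -179)/84407 = (-200 + 12*(-179)*(-135))/84407 = (-200 + 289980)*(1/84407) = 289780*(1/84407) = 289780/84407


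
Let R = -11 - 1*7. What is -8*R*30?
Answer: 4320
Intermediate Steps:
R = -18 (R = -11 - 7 = -18)
-8*R*30 = -8*(-18)*30 = 144*30 = 4320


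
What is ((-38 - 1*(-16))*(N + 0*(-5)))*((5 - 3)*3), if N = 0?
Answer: 0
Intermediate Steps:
((-38 - 1*(-16))*(N + 0*(-5)))*((5 - 3)*3) = ((-38 - 1*(-16))*(0 + 0*(-5)))*((5 - 3)*3) = ((-38 + 16)*(0 + 0))*(2*3) = -22*0*6 = 0*6 = 0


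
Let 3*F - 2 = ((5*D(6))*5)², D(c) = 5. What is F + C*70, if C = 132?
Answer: 14449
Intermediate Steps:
F = 5209 (F = ⅔ + ((5*5)*5)²/3 = ⅔ + (25*5)²/3 = ⅔ + (⅓)*125² = ⅔ + (⅓)*15625 = ⅔ + 15625/3 = 5209)
F + C*70 = 5209 + 132*70 = 5209 + 9240 = 14449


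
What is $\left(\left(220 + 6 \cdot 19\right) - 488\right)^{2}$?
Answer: $23716$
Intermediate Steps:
$\left(\left(220 + 6 \cdot 19\right) - 488\right)^{2} = \left(\left(220 + 114\right) - 488\right)^{2} = \left(334 - 488\right)^{2} = \left(-154\right)^{2} = 23716$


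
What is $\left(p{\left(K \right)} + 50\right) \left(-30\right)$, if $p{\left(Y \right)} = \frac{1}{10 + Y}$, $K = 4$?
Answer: $- \frac{10515}{7} \approx -1502.1$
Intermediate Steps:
$\left(p{\left(K \right)} + 50\right) \left(-30\right) = \left(\frac{1}{10 + 4} + 50\right) \left(-30\right) = \left(\frac{1}{14} + 50\right) \left(-30\right) = \frac{701}{14} \left(-30\right) = - \frac{10515}{7}$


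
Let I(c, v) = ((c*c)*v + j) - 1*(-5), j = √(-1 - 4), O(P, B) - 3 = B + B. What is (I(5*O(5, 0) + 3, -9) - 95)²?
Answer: (3006 - I*√5)² ≈ 9.036e+6 - 1.34e+4*I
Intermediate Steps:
O(P, B) = 3 + 2*B (O(P, B) = 3 + (B + B) = 3 + 2*B)
j = I*√5 (j = √(-5) = I*√5 ≈ 2.2361*I)
I(c, v) = 5 + I*√5 + v*c² (I(c, v) = ((c*c)*v + I*√5) - 1*(-5) = (c²*v + I*√5) + 5 = (v*c² + I*√5) + 5 = (I*√5 + v*c²) + 5 = 5 + I*√5 + v*c²)
(I(5*O(5, 0) + 3, -9) - 95)² = ((5 + I*√5 - 9*(5*(3 + 2*0) + 3)²) - 95)² = ((5 + I*√5 - 9*(5*(3 + 0) + 3)²) - 95)² = ((5 + I*√5 - 9*(5*3 + 3)²) - 95)² = ((5 + I*√5 - 9*(15 + 3)²) - 95)² = ((5 + I*√5 - 9*18²) - 95)² = ((5 + I*√5 - 9*324) - 95)² = ((5 + I*√5 - 2916) - 95)² = ((-2911 + I*√5) - 95)² = (-3006 + I*√5)²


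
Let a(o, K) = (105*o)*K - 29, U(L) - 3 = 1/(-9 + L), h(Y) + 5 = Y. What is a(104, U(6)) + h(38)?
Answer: 29124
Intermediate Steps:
h(Y) = -5 + Y
U(L) = 3 + 1/(-9 + L)
a(o, K) = -29 + 105*K*o (a(o, K) = 105*K*o - 29 = -29 + 105*K*o)
a(104, U(6)) + h(38) = (-29 + 105*((-26 + 3*6)/(-9 + 6))*104) + (-5 + 38) = (-29 + 105*((-26 + 18)/(-3))*104) + 33 = (-29 + 105*(-1/3*(-8))*104) + 33 = (-29 + 105*(8/3)*104) + 33 = (-29 + 29120) + 33 = 29091 + 33 = 29124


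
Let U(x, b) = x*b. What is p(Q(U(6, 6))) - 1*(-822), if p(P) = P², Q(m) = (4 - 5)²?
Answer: 823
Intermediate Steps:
U(x, b) = b*x
Q(m) = 1 (Q(m) = (-1)² = 1)
p(Q(U(6, 6))) - 1*(-822) = 1² - 1*(-822) = 1 + 822 = 823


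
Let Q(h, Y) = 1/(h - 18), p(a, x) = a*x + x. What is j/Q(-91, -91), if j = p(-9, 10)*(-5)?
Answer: -43600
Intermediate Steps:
p(a, x) = x + a*x
j = 400 (j = (10*(1 - 9))*(-5) = (10*(-8))*(-5) = -80*(-5) = 400)
Q(h, Y) = 1/(-18 + h)
j/Q(-91, -91) = 400/(1/(-18 - 91)) = 400/(1/(-109)) = 400/(-1/109) = 400*(-109) = -43600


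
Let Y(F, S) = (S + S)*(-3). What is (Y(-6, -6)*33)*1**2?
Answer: 1188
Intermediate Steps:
Y(F, S) = -6*S (Y(F, S) = (2*S)*(-3) = -6*S)
(Y(-6, -6)*33)*1**2 = (-6*(-6)*33)*1**2 = (36*33)*1 = 1188*1 = 1188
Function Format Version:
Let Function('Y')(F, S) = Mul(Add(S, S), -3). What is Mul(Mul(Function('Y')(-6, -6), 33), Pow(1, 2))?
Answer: 1188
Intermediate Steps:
Function('Y')(F, S) = Mul(-6, S) (Function('Y')(F, S) = Mul(Mul(2, S), -3) = Mul(-6, S))
Mul(Mul(Function('Y')(-6, -6), 33), Pow(1, 2)) = Mul(Mul(Mul(-6, -6), 33), Pow(1, 2)) = Mul(Mul(36, 33), 1) = Mul(1188, 1) = 1188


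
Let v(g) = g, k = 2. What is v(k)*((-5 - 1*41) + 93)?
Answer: 94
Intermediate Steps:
v(k)*((-5 - 1*41) + 93) = 2*((-5 - 1*41) + 93) = 2*((-5 - 41) + 93) = 2*(-46 + 93) = 2*47 = 94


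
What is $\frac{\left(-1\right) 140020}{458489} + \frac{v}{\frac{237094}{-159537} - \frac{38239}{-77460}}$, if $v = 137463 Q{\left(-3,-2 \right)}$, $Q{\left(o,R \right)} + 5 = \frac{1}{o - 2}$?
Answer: $\frac{1350005559239348535596}{1874420083783211} \approx 7.2023 \cdot 10^{5}$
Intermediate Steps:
$Q{\left(o,R \right)} = -5 + \frac{1}{-2 + o}$ ($Q{\left(o,R \right)} = -5 + \frac{1}{o - 2} = -5 + \frac{1}{-2 + o}$)
$v = - \frac{3574038}{5}$ ($v = 137463 \frac{11 - -15}{-2 - 3} = 137463 \frac{11 + 15}{-5} = 137463 \left(\left(- \frac{1}{5}\right) 26\right) = 137463 \left(- \frac{26}{5}\right) = - \frac{3574038}{5} \approx -7.1481 \cdot 10^{5}$)
$\frac{\left(-1\right) 140020}{458489} + \frac{v}{\frac{237094}{-159537} - \frac{38239}{-77460}} = \frac{\left(-1\right) 140020}{458489} - \frac{3574038}{5 \left(\frac{237094}{-159537} - \frac{38239}{-77460}\right)} = \left(-140020\right) \frac{1}{458489} - \frac{3574038}{5 \left(237094 \left(- \frac{1}{159537}\right) - - \frac{38239}{77460}\right)} = - \frac{140020}{458489} - \frac{3574038}{5 \left(- \frac{237094}{159537} + \frac{38239}{77460}\right)} = - \frac{140020}{458489} - \frac{3574038}{5 \left(- \frac{4088255299}{4119245340}\right)} = - \frac{140020}{458489} - - \frac{2944467875296584}{4088255299} = - \frac{140020}{458489} + \frac{2944467875296584}{4088255299} = \frac{1350005559239348535596}{1874420083783211}$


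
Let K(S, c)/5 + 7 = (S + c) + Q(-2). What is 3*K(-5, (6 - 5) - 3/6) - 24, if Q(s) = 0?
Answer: -393/2 ≈ -196.50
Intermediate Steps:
K(S, c) = -35 + 5*S + 5*c (K(S, c) = -35 + 5*((S + c) + 0) = -35 + 5*(S + c) = -35 + (5*S + 5*c) = -35 + 5*S + 5*c)
3*K(-5, (6 - 5) - 3/6) - 24 = 3*(-35 + 5*(-5) + 5*((6 - 5) - 3/6)) - 24 = 3*(-35 - 25 + 5*(1 - 3*⅙)) - 24 = 3*(-35 - 25 + 5*(1 - ½)) - 24 = 3*(-35 - 25 + 5*(½)) - 24 = 3*(-35 - 25 + 5/2) - 24 = 3*(-115/2) - 24 = -345/2 - 24 = -393/2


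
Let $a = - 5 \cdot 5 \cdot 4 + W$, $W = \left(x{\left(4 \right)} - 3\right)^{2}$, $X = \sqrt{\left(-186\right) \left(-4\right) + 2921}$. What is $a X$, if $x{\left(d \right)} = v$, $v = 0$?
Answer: $- 91 \sqrt{3665} \approx -5509.1$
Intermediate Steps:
$x{\left(d \right)} = 0$
$X = \sqrt{3665}$ ($X = \sqrt{744 + 2921} = \sqrt{3665} \approx 60.539$)
$W = 9$ ($W = \left(0 - 3\right)^{2} = \left(-3\right)^{2} = 9$)
$a = -91$ ($a = - 5 \cdot 5 \cdot 4 + 9 = \left(-5\right) 20 + 9 = -100 + 9 = -91$)
$a X = - 91 \sqrt{3665}$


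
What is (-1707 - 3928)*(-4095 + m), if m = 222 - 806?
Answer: 26366165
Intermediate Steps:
m = -584
(-1707 - 3928)*(-4095 + m) = (-1707 - 3928)*(-4095 - 584) = -5635*(-4679) = 26366165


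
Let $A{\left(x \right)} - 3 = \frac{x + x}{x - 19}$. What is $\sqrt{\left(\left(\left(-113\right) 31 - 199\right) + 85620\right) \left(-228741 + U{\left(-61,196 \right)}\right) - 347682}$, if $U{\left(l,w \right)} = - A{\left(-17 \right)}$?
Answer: $i \sqrt{18738676041} \approx 1.3689 \cdot 10^{5} i$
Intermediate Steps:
$A{\left(x \right)} = 3 + \frac{2 x}{-19 + x}$ ($A{\left(x \right)} = 3 + \frac{x + x}{x - 19} = 3 + \frac{2 x}{-19 + x}$)
$U{\left(l,w \right)} = - \frac{71}{18}$ ($U{\left(l,w \right)} = - \frac{-57 + 5 \left(-17\right)}{-19 - 17} = - \frac{-57 - 85}{-36} = - \frac{\left(-1\right) \left(-142\right)}{36} = \left(-1\right) \frac{71}{18} = - \frac{71}{18}$)
$\sqrt{\left(\left(\left(-113\right) 31 - 199\right) + 85620\right) \left(-228741 + U{\left(-61,196 \right)}\right) - 347682} = \sqrt{\left(\left(\left(-113\right) 31 - 199\right) + 85620\right) \left(-228741 - \frac{71}{18}\right) - 347682} = \sqrt{\left(\left(-3503 - 199\right) + 85620\right) \left(- \frac{4117409}{18}\right) - 347682} = \sqrt{\left(-3702 + 85620\right) \left(- \frac{4117409}{18}\right) - 347682} = \sqrt{81918 \left(- \frac{4117409}{18}\right) - 347682} = \sqrt{-18738328359 - 347682} = \sqrt{-18738676041} = i \sqrt{18738676041}$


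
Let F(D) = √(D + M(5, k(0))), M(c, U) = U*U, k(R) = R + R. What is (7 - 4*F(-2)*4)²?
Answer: (7 - 16*I*√2)² ≈ -463.0 - 316.78*I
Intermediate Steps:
k(R) = 2*R
M(c, U) = U²
F(D) = √D (F(D) = √(D + (2*0)²) = √(D + 0²) = √(D + 0) = √D)
(7 - 4*F(-2)*4)² = (7 - 4*I*√2*4)² = (7 - 16*I*√2)²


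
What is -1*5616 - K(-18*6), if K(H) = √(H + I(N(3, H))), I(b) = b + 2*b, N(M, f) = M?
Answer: -5616 - 3*I*√11 ≈ -5616.0 - 9.9499*I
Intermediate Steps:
I(b) = 3*b
K(H) = √(9 + H) (K(H) = √(H + 3*3) = √(H + 9) = √(9 + H))
-1*5616 - K(-18*6) = -1*5616 - √(9 - 18*6) = -5616 - √(9 - 108) = -5616 - √(-99) = -5616 - 3*I*√11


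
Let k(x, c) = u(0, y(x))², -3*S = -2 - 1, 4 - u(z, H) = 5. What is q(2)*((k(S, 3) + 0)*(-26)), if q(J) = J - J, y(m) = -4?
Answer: 0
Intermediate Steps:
u(z, H) = -1 (u(z, H) = 4 - 1*5 = 4 - 5 = -1)
q(J) = 0
S = 1 (S = -(-2 - 1)/3 = -⅓*(-3) = 1)
k(x, c) = 1 (k(x, c) = (-1)² = 1)
q(2)*((k(S, 3) + 0)*(-26)) = 0*((1 + 0)*(-26)) = 0*(1*(-26)) = 0*(-26) = 0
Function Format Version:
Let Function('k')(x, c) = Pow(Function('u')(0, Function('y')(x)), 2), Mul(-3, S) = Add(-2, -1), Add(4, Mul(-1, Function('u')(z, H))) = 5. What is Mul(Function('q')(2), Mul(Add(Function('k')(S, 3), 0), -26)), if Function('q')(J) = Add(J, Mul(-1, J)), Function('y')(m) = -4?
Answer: 0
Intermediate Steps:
Function('u')(z, H) = -1 (Function('u')(z, H) = Add(4, Mul(-1, 5)) = Add(4, -5) = -1)
Function('q')(J) = 0
S = 1 (S = Mul(Rational(-1, 3), Add(-2, -1)) = Mul(Rational(-1, 3), -3) = 1)
Function('k')(x, c) = 1 (Function('k')(x, c) = Pow(-1, 2) = 1)
Mul(Function('q')(2), Mul(Add(Function('k')(S, 3), 0), -26)) = Mul(0, Mul(Add(1, 0), -26)) = Mul(0, Mul(1, -26)) = Mul(0, -26) = 0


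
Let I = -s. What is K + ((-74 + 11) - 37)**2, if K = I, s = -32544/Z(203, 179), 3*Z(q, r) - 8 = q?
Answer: 2207632/211 ≈ 10463.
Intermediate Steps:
Z(q, r) = 8/3 + q/3
s = -97632/211 (s = -32544/(8/3 + (1/3)*203) = -32544/(8/3 + 203/3) = -32544/211/3 = -32544*3/211 = -97632/211 ≈ -462.71)
I = 97632/211 (I = -1*(-97632/211) = 97632/211 ≈ 462.71)
K = 97632/211 ≈ 462.71
K + ((-74 + 11) - 37)**2 = 97632/211 + ((-74 + 11) - 37)**2 = 97632/211 + (-63 - 37)**2 = 97632/211 + (-100)**2 = 97632/211 + 10000 = 2207632/211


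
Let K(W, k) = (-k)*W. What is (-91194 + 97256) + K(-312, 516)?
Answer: 167054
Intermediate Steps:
K(W, k) = -W*k
(-91194 + 97256) + K(-312, 516) = (-91194 + 97256) - 1*(-312)*516 = 6062 + 160992 = 167054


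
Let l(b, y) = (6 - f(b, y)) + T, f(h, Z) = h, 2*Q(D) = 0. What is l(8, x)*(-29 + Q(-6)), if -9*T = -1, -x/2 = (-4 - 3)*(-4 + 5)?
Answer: 493/9 ≈ 54.778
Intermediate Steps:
x = 14 (x = -2*(-4 - 3)*(-4 + 5) = -(-14) = -2*(-7) = 14)
Q(D) = 0 (Q(D) = (1/2)*0 = 0)
T = 1/9 (T = -1/9*(-1) = 1/9 ≈ 0.11111)
l(b, y) = 55/9 - b (l(b, y) = (6 - b) + 1/9 = 55/9 - b)
l(8, x)*(-29 + Q(-6)) = (55/9 - 1*8)*(-29 + 0) = (55/9 - 8)*(-29) = -17/9*(-29) = 493/9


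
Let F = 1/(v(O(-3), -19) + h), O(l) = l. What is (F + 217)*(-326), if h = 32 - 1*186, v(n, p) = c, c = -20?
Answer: -6154391/87 ≈ -70740.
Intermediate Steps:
v(n, p) = -20
h = -154 (h = 32 - 186 = -154)
F = -1/174 (F = 1/(-20 - 154) = 1/(-174) = -1/174 ≈ -0.0057471)
(F + 217)*(-326) = (-1/174 + 217)*(-326) = (37757/174)*(-326) = -6154391/87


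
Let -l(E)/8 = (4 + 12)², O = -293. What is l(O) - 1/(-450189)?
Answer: -921987071/450189 ≈ -2048.0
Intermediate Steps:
l(E) = -2048 (l(E) = -8*(4 + 12)² = -8*16² = -8*256 = -2048)
l(O) - 1/(-450189) = -2048 - 1/(-450189) = -2048 - 1*(-1/450189) = -2048 + 1/450189 = -921987071/450189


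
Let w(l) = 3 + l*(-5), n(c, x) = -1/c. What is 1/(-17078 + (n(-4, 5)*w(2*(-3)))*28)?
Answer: -1/16847 ≈ -5.9358e-5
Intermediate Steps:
w(l) = 3 - 5*l
1/(-17078 + (n(-4, 5)*w(2*(-3)))*28) = 1/(-17078 + ((-1/(-4))*(3 - 10*(-3)))*28) = 1/(-17078 + ((-1*(-1/4))*(3 - 5*(-6)))*28) = 1/(-17078 + ((3 + 30)/4)*28) = 1/(-17078 + ((1/4)*33)*28) = 1/(-17078 + (33/4)*28) = 1/(-17078 + 231) = 1/(-16847) = -1/16847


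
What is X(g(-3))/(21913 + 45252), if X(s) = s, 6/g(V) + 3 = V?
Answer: -1/67165 ≈ -1.4889e-5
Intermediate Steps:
g(V) = 6/(-3 + V)
X(g(-3))/(21913 + 45252) = (6/(-3 - 3))/(21913 + 45252) = (6/(-6))/67165 = (6*(-⅙))*(1/67165) = -1*1/67165 = -1/67165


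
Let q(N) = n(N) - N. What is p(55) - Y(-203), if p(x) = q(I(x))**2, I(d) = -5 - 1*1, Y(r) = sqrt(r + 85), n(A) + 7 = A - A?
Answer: 1 - I*sqrt(118) ≈ 1.0 - 10.863*I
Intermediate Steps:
n(A) = -7 (n(A) = -7 + (A - A) = -7 + 0 = -7)
Y(r) = sqrt(85 + r)
I(d) = -6 (I(d) = -5 - 1 = -6)
q(N) = -7 - N
p(x) = 1 (p(x) = (-7 - 1*(-6))**2 = (-7 + 6)**2 = (-1)**2 = 1)
p(55) - Y(-203) = 1 - sqrt(85 - 203) = 1 - sqrt(-118) = 1 - I*sqrt(118)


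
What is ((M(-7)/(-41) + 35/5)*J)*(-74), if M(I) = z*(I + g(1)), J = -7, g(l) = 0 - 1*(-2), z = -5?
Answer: 135716/41 ≈ 3310.1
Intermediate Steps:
g(l) = 2 (g(l) = 0 + 2 = 2)
M(I) = -10 - 5*I (M(I) = -5*(I + 2) = -5*(2 + I) = -10 - 5*I)
((M(-7)/(-41) + 35/5)*J)*(-74) = (((-10 - 5*(-7))/(-41) + 35/5)*(-7))*(-74) = (((-10 + 35)*(-1/41) + 35*(⅕))*(-7))*(-74) = ((25*(-1/41) + 7)*(-7))*(-74) = ((-25/41 + 7)*(-7))*(-74) = ((262/41)*(-7))*(-74) = -1834/41*(-74) = 135716/41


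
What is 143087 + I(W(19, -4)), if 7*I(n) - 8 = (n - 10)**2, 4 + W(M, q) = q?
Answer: 1001941/7 ≈ 1.4313e+5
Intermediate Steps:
W(M, q) = -4 + q
I(n) = 8/7 + (-10 + n)**2/7 (I(n) = 8/7 + (n - 10)**2/7 = 8/7 + (-10 + n)**2/7)
143087 + I(W(19, -4)) = 143087 + (8/7 + (-10 + (-4 - 4))**2/7) = 143087 + (8/7 + (-10 - 8)**2/7) = 143087 + (8/7 + (1/7)*(-18)**2) = 143087 + (8/7 + (1/7)*324) = 143087 + (8/7 + 324/7) = 143087 + 332/7 = 1001941/7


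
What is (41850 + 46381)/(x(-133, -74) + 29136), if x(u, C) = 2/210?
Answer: 9264255/3059281 ≈ 3.0282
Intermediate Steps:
x(u, C) = 1/105 (x(u, C) = 2*(1/210) = 1/105)
(41850 + 46381)/(x(-133, -74) + 29136) = (41850 + 46381)/(1/105 + 29136) = 88231/(3059281/105) = 88231*(105/3059281) = 9264255/3059281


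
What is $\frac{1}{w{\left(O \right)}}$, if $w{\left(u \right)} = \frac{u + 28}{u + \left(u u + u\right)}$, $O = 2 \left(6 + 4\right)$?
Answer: $\frac{55}{6} \approx 9.1667$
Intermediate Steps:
$O = 20$ ($O = 2 \cdot 10 = 20$)
$w{\left(u \right)} = \frac{28 + u}{u^{2} + 2 u}$ ($w{\left(u \right)} = \frac{28 + u}{u + \left(u^{2} + u\right)} = \frac{28 + u}{u + \left(u + u^{2}\right)} = \frac{28 + u}{u^{2} + 2 u}$)
$\frac{1}{w{\left(O \right)}} = \frac{1}{\frac{1}{20} \frac{1}{2 + 20} \left(28 + 20\right)} = \frac{1}{\frac{1}{20} \cdot \frac{1}{22} \cdot 48} = \frac{1}{\frac{6}{55}} = \frac{55}{6}$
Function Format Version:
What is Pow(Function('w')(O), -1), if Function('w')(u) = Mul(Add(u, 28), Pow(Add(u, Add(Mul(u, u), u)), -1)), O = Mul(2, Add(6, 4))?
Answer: Rational(55, 6) ≈ 9.1667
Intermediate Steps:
O = 20 (O = Mul(2, 10) = 20)
Function('w')(u) = Mul(Pow(Add(Pow(u, 2), Mul(2, u)), -1), Add(28, u)) (Function('w')(u) = Mul(Add(28, u), Pow(Add(u, Add(Pow(u, 2), u)), -1)) = Mul(Add(28, u), Pow(Add(u, Add(u, Pow(u, 2))), -1)) = Mul(Add(28, u), Pow(Add(Pow(u, 2), Mul(2, u)), -1)) = Mul(Pow(Add(Pow(u, 2), Mul(2, u)), -1), Add(28, u)))
Pow(Function('w')(O), -1) = Pow(Mul(Pow(20, -1), Pow(Add(2, 20), -1), Add(28, 20)), -1) = Pow(Mul(Rational(1, 20), Pow(22, -1), 48), -1) = Pow(Mul(Rational(1, 20), Rational(1, 22), 48), -1) = Pow(Rational(6, 55), -1) = Rational(55, 6)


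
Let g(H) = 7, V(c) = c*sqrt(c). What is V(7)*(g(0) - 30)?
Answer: -161*sqrt(7) ≈ -425.97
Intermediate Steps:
V(c) = c**(3/2)
V(7)*(g(0) - 30) = 7**(3/2)*(7 - 30) = (7*sqrt(7))*(-23) = -161*sqrt(7)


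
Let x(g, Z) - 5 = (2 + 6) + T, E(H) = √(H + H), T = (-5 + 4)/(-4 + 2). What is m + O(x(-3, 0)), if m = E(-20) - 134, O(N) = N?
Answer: -241/2 + 2*I*√10 ≈ -120.5 + 6.3246*I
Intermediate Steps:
T = ½ (T = -1/(-2) = -1*(-½) = ½ ≈ 0.50000)
E(H) = √2*√H (E(H) = √(2*H) = √2*√H)
x(g, Z) = 27/2 (x(g, Z) = 5 + ((2 + 6) + ½) = 5 + (8 + ½) = 5 + 17/2 = 27/2)
m = -134 + 2*I*√10 (m = √2*√(-20) - 134 = √2*(2*I*√5) - 134 = 2*I*√10 - 134 = -134 + 2*I*√10 ≈ -134.0 + 6.3246*I)
m + O(x(-3, 0)) = (-134 + 2*I*√10) + 27/2 = -241/2 + 2*I*√10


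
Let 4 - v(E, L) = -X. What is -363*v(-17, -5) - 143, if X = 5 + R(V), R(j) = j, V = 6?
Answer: -5588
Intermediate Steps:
X = 11 (X = 5 + 6 = 11)
v(E, L) = 15 (v(E, L) = 4 - (-1)*11 = 4 - 1*(-11) = 4 + 11 = 15)
-363*v(-17, -5) - 143 = -363*15 - 143 = -5445 - 143 = -5588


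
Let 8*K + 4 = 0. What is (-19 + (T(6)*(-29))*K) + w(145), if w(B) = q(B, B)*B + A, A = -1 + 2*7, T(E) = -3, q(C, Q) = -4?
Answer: -1259/2 ≈ -629.50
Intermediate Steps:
K = -½ (K = -½ + (⅛)*0 = -½ + 0 = -½ ≈ -0.50000)
A = 13 (A = -1 + 14 = 13)
w(B) = 13 - 4*B (w(B) = -4*B + 13 = 13 - 4*B)
(-19 + (T(6)*(-29))*K) + w(145) = (-19 - 3*(-29)*(-½)) + (13 - 4*145) = (-19 + 87*(-½)) + (13 - 580) = (-19 - 87/2) - 567 = -125/2 - 567 = -1259/2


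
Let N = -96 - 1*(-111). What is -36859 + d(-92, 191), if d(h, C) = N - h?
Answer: -36752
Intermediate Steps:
N = 15 (N = -96 + 111 = 15)
d(h, C) = 15 - h
-36859 + d(-92, 191) = -36859 + (15 - 1*(-92)) = -36859 + (15 + 92) = -36859 + 107 = -36752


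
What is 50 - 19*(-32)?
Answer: 658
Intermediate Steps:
50 - 19*(-32) = 50 + 608 = 658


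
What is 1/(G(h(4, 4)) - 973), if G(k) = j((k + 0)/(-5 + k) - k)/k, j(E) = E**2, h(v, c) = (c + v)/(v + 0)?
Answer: -9/8725 ≈ -0.0010315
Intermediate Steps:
h(v, c) = (c + v)/v
G(k) = (-k + k/(-5 + k))**2/k (G(k) = ((k + 0)/(-5 + k) - k)**2/k = (k/(-5 + k) - k)**2/k = (-k + k/(-5 + k))**2/k)
1/(G(h(4, 4)) - 973) = 1/(((4 + 4)/4)*(-6 + (4 + 4)/4)**2/(-5 + (4 + 4)/4)**2 - 973) = 1/(((1/4)*8)*(-6 + (1/4)*8)**2/(-5 + (1/4)*8)**2 - 973) = 1/(2*(-6 + 2)**2/(-5 + 2)**2 - 973) = 1/(2*(-4)**2/(-3)**2 - 973) = 1/(2*16*(1/9) - 973) = 1/(32/9 - 973) = 1/(-8725/9) = -9/8725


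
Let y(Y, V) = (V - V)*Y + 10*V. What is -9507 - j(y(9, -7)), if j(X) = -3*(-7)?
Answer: -9528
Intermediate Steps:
y(Y, V) = 10*V (y(Y, V) = 0*Y + 10*V = 0 + 10*V = 10*V)
j(X) = 21
-9507 - j(y(9, -7)) = -9507 - 1*21 = -9507 - 21 = -9528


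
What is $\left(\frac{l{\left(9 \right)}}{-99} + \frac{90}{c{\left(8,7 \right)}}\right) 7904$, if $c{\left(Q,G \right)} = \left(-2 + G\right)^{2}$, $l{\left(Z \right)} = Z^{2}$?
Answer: $\frac{1209312}{55} \approx 21988.0$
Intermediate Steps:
$\left(\frac{l{\left(9 \right)}}{-99} + \frac{90}{c{\left(8,7 \right)}}\right) 7904 = \left(\frac{9^{2}}{-99} + \frac{90}{\left(-2 + 7\right)^{2}}\right) 7904 = \left(81 \left(- \frac{1}{99}\right) + \frac{90}{5^{2}}\right) 7904 = \left(- \frac{9}{11} + \frac{90}{25}\right) 7904 = \left(- \frac{9}{11} + 90 \cdot \frac{1}{25}\right) 7904 = \left(- \frac{9}{11} + \frac{18}{5}\right) 7904 = \frac{153}{55} \cdot 7904 = \frac{1209312}{55}$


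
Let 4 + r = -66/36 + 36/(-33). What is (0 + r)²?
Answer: 208849/4356 ≈ 47.945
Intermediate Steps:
r = -457/66 (r = -4 + (-66/36 + 36/(-33)) = -4 + (-66*1/36 + 36*(-1/33)) = -4 + (-11/6 - 12/11) = -4 - 193/66 = -457/66 ≈ -6.9242)
(0 + r)² = (0 - 457/66)² = (-457/66)² = 208849/4356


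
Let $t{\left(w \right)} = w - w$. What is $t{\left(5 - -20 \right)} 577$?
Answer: $0$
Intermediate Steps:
$t{\left(w \right)} = 0$
$t{\left(5 - -20 \right)} 577 = 0 \cdot 577 = 0$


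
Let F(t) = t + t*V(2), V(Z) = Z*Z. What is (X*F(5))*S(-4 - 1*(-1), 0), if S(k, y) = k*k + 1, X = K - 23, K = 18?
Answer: -1250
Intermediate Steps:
V(Z) = Z**2
X = -5 (X = 18 - 23 = -5)
S(k, y) = 1 + k**2 (S(k, y) = k**2 + 1 = 1 + k**2)
F(t) = 5*t (F(t) = t + t*2**2 = t + t*4 = t + 4*t = 5*t)
(X*F(5))*S(-4 - 1*(-1), 0) = (-25*5)*(1 + (-4 - 1*(-1))**2) = (-5*25)*(1 + (-4 + 1)**2) = -125*(1 + (-3)**2) = -125*(1 + 9) = -125*10 = -1250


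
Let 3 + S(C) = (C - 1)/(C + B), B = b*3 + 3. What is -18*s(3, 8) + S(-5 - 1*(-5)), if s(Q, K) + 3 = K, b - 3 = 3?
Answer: -1954/21 ≈ -93.048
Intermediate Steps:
b = 6 (b = 3 + 3 = 6)
s(Q, K) = -3 + K
B = 21 (B = 6*3 + 3 = 18 + 3 = 21)
S(C) = -3 + (-1 + C)/(21 + C) (S(C) = -3 + (C - 1)/(C + 21) = -3 + (-1 + C)/(21 + C))
-18*s(3, 8) + S(-5 - 1*(-5)) = -18*(-3 + 8) + 2*(-32 - (-5 - 1*(-5)))/(21 + (-5 - 1*(-5))) = -18*5 + 2*(-32 - (-5 + 5))/(21 + (-5 + 5)) = -90 + 2*(-32 - 1*0)/(21 + 0) = -90 + 2*(-32 + 0)/21 = -90 + 2*(1/21)*(-32) = -90 - 64/21 = -1954/21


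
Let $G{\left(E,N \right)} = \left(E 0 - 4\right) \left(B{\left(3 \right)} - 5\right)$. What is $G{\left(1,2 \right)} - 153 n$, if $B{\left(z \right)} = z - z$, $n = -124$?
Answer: $18992$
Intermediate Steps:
$B{\left(z \right)} = 0$
$G{\left(E,N \right)} = 20$ ($G{\left(E,N \right)} = \left(E 0 - 4\right) \left(0 - 5\right) = \left(0 - 4\right) \left(-5\right) = \left(-4\right) \left(-5\right) = 20$)
$G{\left(1,2 \right)} - 153 n = 20 - -18972 = 20 + 18972 = 18992$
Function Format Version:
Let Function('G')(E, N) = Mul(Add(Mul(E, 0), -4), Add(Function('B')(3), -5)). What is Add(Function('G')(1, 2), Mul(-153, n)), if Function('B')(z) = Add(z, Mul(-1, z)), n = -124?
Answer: 18992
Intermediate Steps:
Function('B')(z) = 0
Function('G')(E, N) = 20 (Function('G')(E, N) = Mul(Add(Mul(E, 0), -4), Add(0, -5)) = Mul(Add(0, -4), -5) = Mul(-4, -5) = 20)
Add(Function('G')(1, 2), Mul(-153, n)) = Add(20, Mul(-153, -124)) = Add(20, 18972) = 18992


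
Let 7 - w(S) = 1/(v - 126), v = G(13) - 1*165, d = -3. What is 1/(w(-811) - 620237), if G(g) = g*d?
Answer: -330/204675899 ≈ -1.6123e-6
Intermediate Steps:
G(g) = -3*g (G(g) = g*(-3) = -3*g)
v = -204 (v = -3*13 - 1*165 = -39 - 165 = -204)
w(S) = 2311/330 (w(S) = 7 - 1/(-204 - 126) = 7 - 1/(-330) = 7 - 1*(-1/330) = 7 + 1/330 = 2311/330)
1/(w(-811) - 620237) = 1/(2311/330 - 620237) = 1/(-204675899/330) = -330/204675899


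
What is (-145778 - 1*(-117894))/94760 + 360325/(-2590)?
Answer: -61101101/438265 ≈ -139.42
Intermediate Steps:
(-145778 - 1*(-117894))/94760 + 360325/(-2590) = (-145778 + 117894)*(1/94760) + 360325*(-1/2590) = -27884*1/94760 - 10295/74 = -6971/23690 - 10295/74 = -61101101/438265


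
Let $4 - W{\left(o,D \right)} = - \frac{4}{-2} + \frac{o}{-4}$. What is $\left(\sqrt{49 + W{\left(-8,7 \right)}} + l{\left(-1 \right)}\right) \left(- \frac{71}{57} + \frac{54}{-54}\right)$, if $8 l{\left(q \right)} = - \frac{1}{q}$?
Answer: $-16$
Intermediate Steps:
$W{\left(o,D \right)} = 2 + \frac{o}{4}$ ($W{\left(o,D \right)} = 4 - \left(- \frac{4}{-2} + \frac{o}{-4}\right) = 4 - \left(\left(-4\right) \left(- \frac{1}{2}\right) + o \left(- \frac{1}{4}\right)\right) = 4 - \left(2 - \frac{o}{4}\right) = 4 + \left(-2 + \frac{o}{4}\right) = 2 + \frac{o}{4}$)
$l{\left(q \right)} = - \frac{1}{8 q}$ ($l{\left(q \right)} = \frac{\left(-1\right) \frac{1}{q}}{8} = - \frac{1}{8 q}$)
$\left(\sqrt{49 + W{\left(-8,7 \right)}} + l{\left(-1 \right)}\right) \left(- \frac{71}{57} + \frac{54}{-54}\right) = \left(\sqrt{49 + \left(2 + \frac{1}{4} \left(-8\right)\right)} - \frac{1}{8 \left(-1\right)}\right) \left(- \frac{71}{57} + \frac{54}{-54}\right) = \left(\sqrt{49 + \left(2 - 2\right)} - - \frac{1}{8}\right) \left(\left(-71\right) \frac{1}{57} + 54 \left(- \frac{1}{54}\right)\right) = \left(\sqrt{49 + 0} + \frac{1}{8}\right) \left(- \frac{71}{57} - 1\right) = \left(\sqrt{49} + \frac{1}{8}\right) \left(- \frac{128}{57}\right) = \left(7 + \frac{1}{8}\right) \left(- \frac{128}{57}\right) = \frac{57}{8} \left(- \frac{128}{57}\right) = -16$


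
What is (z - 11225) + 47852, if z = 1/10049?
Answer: 368064724/10049 ≈ 36627.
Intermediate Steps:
z = 1/10049 ≈ 9.9512e-5
(z - 11225) + 47852 = (1/10049 - 11225) + 47852 = -112800024/10049 + 47852 = 368064724/10049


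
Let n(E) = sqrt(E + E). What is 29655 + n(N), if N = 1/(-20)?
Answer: 29655 + I*sqrt(10)/10 ≈ 29655.0 + 0.31623*I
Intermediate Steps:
N = -1/20 (N = 1*(-1/20) = -1/20 ≈ -0.050000)
n(E) = sqrt(2)*sqrt(E) (n(E) = sqrt(2*E) = sqrt(2)*sqrt(E))
29655 + n(N) = 29655 + sqrt(2)*sqrt(-1/20) = 29655 + sqrt(2)*(I*sqrt(5)/10) = 29655 + I*sqrt(10)/10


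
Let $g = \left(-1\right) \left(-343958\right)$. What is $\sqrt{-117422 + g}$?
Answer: $2 \sqrt{56634} \approx 475.96$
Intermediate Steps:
$g = 343958$
$\sqrt{-117422 + g} = \sqrt{-117422 + 343958} = \sqrt{226536} = 2 \sqrt{56634}$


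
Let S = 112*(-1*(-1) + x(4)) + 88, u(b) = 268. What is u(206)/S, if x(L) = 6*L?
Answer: 67/722 ≈ 0.092798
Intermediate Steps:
S = 2888 (S = 112*(-1*(-1) + 6*4) + 88 = 112*(1 + 24) + 88 = 112*25 + 88 = 2800 + 88 = 2888)
u(206)/S = 268/2888 = 268*(1/2888) = 67/722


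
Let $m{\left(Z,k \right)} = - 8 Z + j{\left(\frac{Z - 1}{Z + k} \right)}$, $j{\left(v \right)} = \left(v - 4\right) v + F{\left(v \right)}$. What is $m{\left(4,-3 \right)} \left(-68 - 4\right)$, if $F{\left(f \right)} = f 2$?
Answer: $2088$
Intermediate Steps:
$F{\left(f \right)} = 2 f$
$j{\left(v \right)} = 2 v + v \left(-4 + v\right)$ ($j{\left(v \right)} = \left(v - 4\right) v + 2 v = \left(-4 + v\right) v + 2 v = v \left(-4 + v\right) + 2 v = 2 v + v \left(-4 + v\right)$)
$m{\left(Z,k \right)} = - 8 Z + \frac{\left(-1 + Z\right) \left(-2 + \frac{-1 + Z}{Z + k}\right)}{Z + k}$ ($m{\left(Z,k \right)} = - 8 Z + \frac{Z - 1}{Z + k} \left(-2 + \frac{Z - 1}{Z + k}\right) = - 8 Z + \frac{-1 + Z}{Z + k} \left(-2 + \frac{-1 + Z}{Z + k}\right) = - 8 Z + \frac{\left(-1 + Z\right) \left(-2 + \frac{-1 + Z}{Z + k}\right)}{Z + k}$)
$m{\left(4,-3 \right)} \left(-68 - 4\right) = \frac{\left(-1 + 4\right)^{2} - 32 \left(4 - 3\right)^{2} + 2 \left(1 - 4\right) \left(4 - 3\right)}{\left(4 - 3\right)^{2}} \left(-68 - 4\right) = 1^{-2} \left(3^{2} - 32 \cdot 1^{2} + 2 \left(1 - 4\right) 1\right) \left(-72\right) = 1 \left(9 - 32 \cdot 1 + 2 \left(-3\right) 1\right) \left(-72\right) = 1 \left(9 - 32 - 6\right) \left(-72\right) = 1 \left(-29\right) \left(-72\right) = \left(-29\right) \left(-72\right) = 2088$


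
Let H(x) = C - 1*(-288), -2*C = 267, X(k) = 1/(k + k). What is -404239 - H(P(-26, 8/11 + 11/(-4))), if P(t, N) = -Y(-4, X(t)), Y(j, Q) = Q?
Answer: -808787/2 ≈ -4.0439e+5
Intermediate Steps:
X(k) = 1/(2*k)
C = -267/2 (C = -½*267 = -267/2 ≈ -133.50)
P(t, N) = -1/(2*t)
H(x) = 309/2 (H(x) = -267/2 - 1*(-288) = -267/2 + 288 = 309/2)
-404239 - H(P(-26, 8/11 + 11/(-4))) = -404239 - 1*309/2 = -404239 - 309/2 = -808787/2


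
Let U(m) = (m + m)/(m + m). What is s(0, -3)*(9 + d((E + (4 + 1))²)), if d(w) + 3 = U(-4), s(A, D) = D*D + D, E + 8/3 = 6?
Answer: 42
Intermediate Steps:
E = 10/3 (E = -8/3 + 6 = 10/3 ≈ 3.3333)
s(A, D) = D + D² (s(A, D) = D² + D = D + D²)
U(m) = 1 (U(m) = (2*m)/((2*m)) = (2*m)*(1/(2*m)) = 1)
d(w) = -2 (d(w) = -3 + 1 = -2)
s(0, -3)*(9 + d((E + (4 + 1))²)) = (-3*(1 - 3))*(9 - 2) = -3*(-2)*7 = 6*7 = 42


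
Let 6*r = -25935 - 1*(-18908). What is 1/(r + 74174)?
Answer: 6/438017 ≈ 1.3698e-5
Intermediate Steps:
r = -7027/6 (r = (-25935 - 1*(-18908))/6 = (-25935 + 18908)/6 = (⅙)*(-7027) = -7027/6 ≈ -1171.2)
1/(r + 74174) = 1/(-7027/6 + 74174) = 1/(438017/6) = 6/438017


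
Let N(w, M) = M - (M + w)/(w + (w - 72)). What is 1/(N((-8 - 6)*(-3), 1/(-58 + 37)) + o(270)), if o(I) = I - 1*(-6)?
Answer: 252/68659 ≈ 0.0036703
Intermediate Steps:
o(I) = 6 + I (o(I) = I + 6 = 6 + I)
N(w, M) = M - (M + w)/(-72 + 2*w) (N(w, M) = M - (M + w)/(w + (-72 + w)) = M - (M + w)/(-72 + 2*w))
1/(N((-8 - 6)*(-3), 1/(-58 + 37)) + o(270)) = 1/((-(-8 - 6)*(-3) - 73/(-58 + 37) + 2*((-8 - 6)*(-3))/(-58 + 37))/(2*(-36 + (-8 - 6)*(-3))) + (6 + 270)) = 1/((-(-14)*(-3) - 73/(-21) + 2*(-14*(-3))/(-21))/(2*(-36 - 14*(-3))) + 276) = 1/((-1*42 - 73*(-1/21) + 2*(-1/21)*42)/(2*(-36 + 42)) + 276) = 1/((1/2)*(-42 + 73/21 - 4)/6 + 276) = 1/((1/2)*(1/6)*(-893/21) + 276) = 1/(-893/252 + 276) = 1/(68659/252) = 252/68659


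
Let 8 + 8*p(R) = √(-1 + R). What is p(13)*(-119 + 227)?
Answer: -108 + 27*√3 ≈ -61.235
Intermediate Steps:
p(R) = -1 + √(-1 + R)/8
p(13)*(-119 + 227) = (-1 + √(-1 + 13)/8)*(-119 + 227) = (-1 + √12/8)*108 = (-1 + (2*√3)/8)*108 = (-1 + √3/4)*108 = -108 + 27*√3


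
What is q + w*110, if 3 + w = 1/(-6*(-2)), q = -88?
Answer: -2453/6 ≈ -408.83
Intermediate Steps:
w = -35/12 (w = -3 + 1/(-6*(-2)) = -3 + 1/12 = -35/12 ≈ -2.9167)
q + w*110 = -88 - 35/12*110 = -88 - 1925/6 = -2453/6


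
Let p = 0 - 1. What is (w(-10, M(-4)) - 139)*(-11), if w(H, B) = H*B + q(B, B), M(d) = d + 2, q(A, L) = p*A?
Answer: 1287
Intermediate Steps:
p = -1
q(A, L) = -A
M(d) = 2 + d
w(H, B) = -B + B*H (w(H, B) = H*B - B = B*H - B = -B + B*H)
(w(-10, M(-4)) - 139)*(-11) = ((2 - 4)*(-1 - 10) - 139)*(-11) = (-2*(-11) - 139)*(-11) = (22 - 139)*(-11) = -117*(-11) = 1287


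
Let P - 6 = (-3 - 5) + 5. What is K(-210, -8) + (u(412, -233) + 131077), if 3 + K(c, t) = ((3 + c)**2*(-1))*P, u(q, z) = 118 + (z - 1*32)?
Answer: 2380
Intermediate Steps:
u(q, z) = 86 + z (u(q, z) = 118 + (z - 32) = 118 + (-32 + z) = 86 + z)
P = 3 (P = 6 + ((-3 - 5) + 5) = 6 + (-8 + 5) = 6 - 3 = 3)
K(c, t) = -3 - 3*(3 + c)**2 (K(c, t) = -3 + ((3 + c)**2*(-1))*3 = -3 - (3 + c)**2*3 = -3 - 3*(3 + c)**2)
K(-210, -8) + (u(412, -233) + 131077) = (-3 - 3*(3 - 210)**2) + ((86 - 233) + 131077) = (-3 - 3*(-207)**2) + (-147 + 131077) = (-3 - 3*42849) + 130930 = (-3 - 128547) + 130930 = -128550 + 130930 = 2380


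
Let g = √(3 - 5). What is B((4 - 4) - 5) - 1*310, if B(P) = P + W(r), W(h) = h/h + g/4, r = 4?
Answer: -314 + I*√2/4 ≈ -314.0 + 0.35355*I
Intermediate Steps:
g = I*√2 (g = √(-2) = I*√2 ≈ 1.4142*I)
W(h) = 1 + I*√2/4 (W(h) = h/h + (I*√2)/4 = 1 + (I*√2)*(¼) = 1 + I*√2/4)
B(P) = 1 + P + I*√2/4 (B(P) = P + (1 + I*√2/4) = 1 + P + I*√2/4)
B((4 - 4) - 5) - 1*310 = (1 + ((4 - 4) - 5) + I*√2/4) - 1*310 = (1 + (0 - 5) + I*√2/4) - 310 = (1 - 5 + I*√2/4) - 310 = (-4 + I*√2/4) - 310 = -314 + I*√2/4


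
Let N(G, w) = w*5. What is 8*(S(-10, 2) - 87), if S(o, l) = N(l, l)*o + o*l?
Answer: -1656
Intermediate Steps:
N(G, w) = 5*w
S(o, l) = 6*l*o (S(o, l) = (5*l)*o + o*l = 5*l*o + l*o = 6*l*o)
8*(S(-10, 2) - 87) = 8*(6*2*(-10) - 87) = 8*(-120 - 87) = 8*(-207) = -1656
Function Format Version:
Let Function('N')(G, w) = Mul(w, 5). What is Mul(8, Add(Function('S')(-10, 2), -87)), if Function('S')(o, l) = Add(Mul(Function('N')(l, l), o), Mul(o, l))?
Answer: -1656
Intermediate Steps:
Function('N')(G, w) = Mul(5, w)
Function('S')(o, l) = Mul(6, l, o) (Function('S')(o, l) = Add(Mul(Mul(5, l), o), Mul(o, l)) = Add(Mul(5, l, o), Mul(l, o)) = Mul(6, l, o))
Mul(8, Add(Function('S')(-10, 2), -87)) = Mul(8, Add(Mul(6, 2, -10), -87)) = Mul(8, Add(-120, -87)) = Mul(8, -207) = -1656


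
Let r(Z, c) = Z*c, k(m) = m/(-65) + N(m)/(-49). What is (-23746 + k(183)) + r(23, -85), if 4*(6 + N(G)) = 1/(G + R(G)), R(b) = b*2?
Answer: -179778311417/6994260 ≈ -25704.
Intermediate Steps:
R(b) = 2*b
N(G) = -6 + 1/(12*G) (N(G) = -6 + 1/(4*(G + 2*G)) = -6 + 1/(4*((3*G))) = -6 + (1/(3*G))/4 = -6 + 1/(12*G))
k(m) = 6/49 - m/65 - 1/(588*m) (k(m) = m/(-65) + (-6 + 1/(12*m))/(-49) = m*(-1/65) + (-6 + 1/(12*m))*(-1/49) = -m/65 + (6/49 - 1/(588*m)) = 6/49 - m/65 - 1/(588*m))
(-23746 + k(183)) + r(23, -85) = (-23746 + (6/49 - 1/65*183 - 1/588/183)) + 23*(-85) = (-23746 + (6/49 - 183/65 - 1/588*1/183)) - 1955 = (-23746 + (6/49 - 183/65 - 1/107604)) - 1955 = (-23746 - 18835157/6994260) - 1955 = -166104533117/6994260 - 1955 = -179778311417/6994260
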